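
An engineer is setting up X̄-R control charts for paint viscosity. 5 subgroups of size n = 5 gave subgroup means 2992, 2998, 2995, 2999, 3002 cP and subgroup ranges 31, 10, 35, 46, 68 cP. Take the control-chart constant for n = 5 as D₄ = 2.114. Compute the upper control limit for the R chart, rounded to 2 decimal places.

R̄ = (31 + 10 + 35 + 46 + 68) / 5 = 190.0000 / 5 = 38.0000
UCL_R = D₄·R̄ = 2.114 × 38.0000 = 80.3320

80.33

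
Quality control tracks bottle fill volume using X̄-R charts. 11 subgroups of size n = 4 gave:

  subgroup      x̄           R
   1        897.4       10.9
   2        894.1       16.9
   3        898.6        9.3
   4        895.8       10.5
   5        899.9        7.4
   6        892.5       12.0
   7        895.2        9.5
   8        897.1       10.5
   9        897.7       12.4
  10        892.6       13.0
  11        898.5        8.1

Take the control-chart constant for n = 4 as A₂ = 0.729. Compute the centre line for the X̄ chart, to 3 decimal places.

X̄̄ = (897.4 + 894.1 + 898.6 + 895.8 + 899.9 + 892.5 + 895.2 + 897.1 + 897.7 + 892.6 + 898.5) / 11 = 9859.4000 / 11 = 896.3091
CL = X̄̄ = 896.3091

896.309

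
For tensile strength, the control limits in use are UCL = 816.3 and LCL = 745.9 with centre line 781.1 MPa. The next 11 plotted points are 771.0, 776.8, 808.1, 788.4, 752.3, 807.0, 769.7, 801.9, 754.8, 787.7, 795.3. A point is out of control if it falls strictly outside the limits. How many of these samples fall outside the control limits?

0

All 11 points lie within [745.9, 816.3].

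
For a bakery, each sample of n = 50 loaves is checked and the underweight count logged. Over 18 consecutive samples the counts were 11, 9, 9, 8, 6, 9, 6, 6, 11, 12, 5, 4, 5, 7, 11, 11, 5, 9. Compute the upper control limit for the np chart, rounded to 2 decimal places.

p̄ = Σdᵢ / (k·n) = 144 / (18 × 50) = 0.16000
UCL = np̄ + 3·√(np̄(1−p̄)) = 8.0000 + 3 × √(8.0000×0.84000) = 8.0000 + 3 × 2.5923 = 15.7769

15.78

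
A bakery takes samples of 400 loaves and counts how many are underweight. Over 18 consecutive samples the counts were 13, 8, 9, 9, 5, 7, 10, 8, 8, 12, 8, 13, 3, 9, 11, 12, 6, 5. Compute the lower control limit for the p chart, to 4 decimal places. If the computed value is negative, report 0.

0.0000

p̄ = Σdᵢ / (k·n) = 156 / (18 × 400) = 0.02167
LCL = p̄ − 3·√(p̄(1−p̄)/n) = 0.02167 − 3 × 0.00728 = -0.00017 → 0 (negative, so LCL = 0)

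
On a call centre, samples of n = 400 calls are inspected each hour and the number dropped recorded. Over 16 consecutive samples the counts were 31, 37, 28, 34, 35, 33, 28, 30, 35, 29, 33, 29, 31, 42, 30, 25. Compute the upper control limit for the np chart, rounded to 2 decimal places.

48.12

p̄ = Σdᵢ / (k·n) = 510 / (16 × 400) = 0.07969
UCL = np̄ + 3·√(np̄(1−p̄)) = 31.8750 + 3 × √(31.8750×0.92031) = 31.8750 + 3 × 5.4162 = 48.1235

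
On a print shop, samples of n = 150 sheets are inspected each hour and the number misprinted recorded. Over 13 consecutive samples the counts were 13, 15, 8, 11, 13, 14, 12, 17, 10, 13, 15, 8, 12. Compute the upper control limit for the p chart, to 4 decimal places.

0.1500

p̄ = Σdᵢ / (k·n) = 161 / (13 × 150) = 0.08256
UCL = p̄ + 3·√(p̄(1−p̄)/n) = 0.08256 + 3 × √(0.08256×0.91744/150) = 0.08256 + 3 × 0.02247 = 0.14998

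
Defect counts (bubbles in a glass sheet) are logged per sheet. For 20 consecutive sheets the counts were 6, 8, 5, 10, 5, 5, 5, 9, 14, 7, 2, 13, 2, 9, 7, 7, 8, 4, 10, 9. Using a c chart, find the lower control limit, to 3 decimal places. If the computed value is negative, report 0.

0.000

c̄ = (6 + 8 + 5 + 10 + 5 + 5 + 5 + 9 + 14 + 7 + 2 + 13 + 2 + 9 + 7 + 7 + 8 + 4 + 10 + 9) / 20 = 145 / 20 = 7.2500
LCL = c̄ − 3√c̄ = 7.2500 − 3 × 2.6926 = -0.8277 → 0 (cannot be negative)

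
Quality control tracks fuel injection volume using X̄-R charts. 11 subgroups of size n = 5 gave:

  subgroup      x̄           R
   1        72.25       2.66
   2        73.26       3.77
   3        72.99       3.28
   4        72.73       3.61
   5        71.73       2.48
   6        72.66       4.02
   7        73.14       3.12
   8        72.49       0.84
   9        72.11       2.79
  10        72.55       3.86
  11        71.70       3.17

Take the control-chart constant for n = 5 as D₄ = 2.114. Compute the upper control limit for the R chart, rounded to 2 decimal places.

6.46

R̄ = (2.66 + 3.77 + 3.28 + 3.61 + 2.48 + 4.02 + 3.12 + 0.84 + 2.79 + 3.86 + 3.17) / 11 = 33.6000 / 11 = 3.0545
UCL_R = D₄·R̄ = 2.114 × 3.0545 = 6.4573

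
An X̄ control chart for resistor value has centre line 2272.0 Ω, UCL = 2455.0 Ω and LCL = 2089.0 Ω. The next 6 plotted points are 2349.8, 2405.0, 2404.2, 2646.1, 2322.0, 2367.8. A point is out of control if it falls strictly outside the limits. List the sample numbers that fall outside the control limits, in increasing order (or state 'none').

Compare each point to [2089.0, 2455.0]: sample 4 = 2646.1 > UCL.

4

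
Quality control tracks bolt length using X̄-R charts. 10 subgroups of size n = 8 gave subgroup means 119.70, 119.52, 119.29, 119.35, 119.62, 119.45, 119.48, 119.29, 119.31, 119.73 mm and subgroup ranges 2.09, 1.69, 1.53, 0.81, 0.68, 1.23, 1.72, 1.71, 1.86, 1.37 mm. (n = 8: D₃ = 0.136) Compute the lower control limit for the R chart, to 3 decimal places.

0.200

R̄ = (2.09 + 1.69 + 1.53 + 0.81 + 0.68 + 1.23 + 1.72 + 1.71 + 1.86 + 1.37) / 10 = 14.6900 / 10 = 1.4690
LCL_R = D₃·R̄ = 0.136 × 1.4690 = 0.1998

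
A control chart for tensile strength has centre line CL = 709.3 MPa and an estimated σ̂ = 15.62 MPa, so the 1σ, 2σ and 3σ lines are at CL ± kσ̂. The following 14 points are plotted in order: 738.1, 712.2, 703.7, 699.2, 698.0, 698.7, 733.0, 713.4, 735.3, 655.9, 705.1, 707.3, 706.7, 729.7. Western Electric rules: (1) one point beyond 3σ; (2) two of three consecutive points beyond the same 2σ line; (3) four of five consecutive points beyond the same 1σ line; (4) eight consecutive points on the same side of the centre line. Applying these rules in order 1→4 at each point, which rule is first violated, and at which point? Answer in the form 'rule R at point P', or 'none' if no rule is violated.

rule 1 at point 10

Zone of each point (C = within 1σ̂, B = 1σ̂–2σ̂, A = 2σ̂–3σ̂, * = beyond 3σ̂; sign = side of CL): 1:+B, 2:+C, 3:-C, 4:-C, 5:-C, 6:-C, 7:+B, 8:+C, 9:+B, 10:-*, 11:-C, 12:-C, 13:-C, 14:+B
Rule 1 (one point beyond the 3σ limits) is satisfied at point 10.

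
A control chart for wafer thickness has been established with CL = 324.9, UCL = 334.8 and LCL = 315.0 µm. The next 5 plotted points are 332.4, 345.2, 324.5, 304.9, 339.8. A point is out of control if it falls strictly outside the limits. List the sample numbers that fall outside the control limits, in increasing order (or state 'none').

2, 4, 5

Compare each point to [315.0, 334.8]: sample 2 = 345.2 > UCL; sample 4 = 304.9 < LCL; sample 5 = 339.8 > UCL.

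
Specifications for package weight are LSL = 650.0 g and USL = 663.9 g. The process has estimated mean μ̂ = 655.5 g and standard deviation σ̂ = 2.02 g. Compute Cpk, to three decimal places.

0.908

Cpu = (USL − μ̂) / (3σ̂) = (663.9 − 655.5) / (3 × 2.02) = 1.3861; Cpl = (μ̂ − LSL) / (3σ̂) = (655.5 − 650.0) / (3 × 2.02) = 0.9076; Cpk = min(Cpu, Cpl) = 0.9076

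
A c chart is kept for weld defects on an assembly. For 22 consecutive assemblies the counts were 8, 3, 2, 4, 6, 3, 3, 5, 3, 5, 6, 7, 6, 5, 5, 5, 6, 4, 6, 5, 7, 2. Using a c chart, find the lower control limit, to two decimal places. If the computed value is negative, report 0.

c̄ = (8 + 3 + 2 + 4 + 6 + 3 + 3 + 5 + 3 + 5 + 6 + 7 + 6 + 5 + 5 + 5 + 6 + 4 + 6 + 5 + 7 + 2) / 22 = 106 / 22 = 4.8182
LCL = c̄ − 3√c̄ = 4.8182 − 3 × 2.1950 = -1.7669 → 0 (cannot be negative)

0.00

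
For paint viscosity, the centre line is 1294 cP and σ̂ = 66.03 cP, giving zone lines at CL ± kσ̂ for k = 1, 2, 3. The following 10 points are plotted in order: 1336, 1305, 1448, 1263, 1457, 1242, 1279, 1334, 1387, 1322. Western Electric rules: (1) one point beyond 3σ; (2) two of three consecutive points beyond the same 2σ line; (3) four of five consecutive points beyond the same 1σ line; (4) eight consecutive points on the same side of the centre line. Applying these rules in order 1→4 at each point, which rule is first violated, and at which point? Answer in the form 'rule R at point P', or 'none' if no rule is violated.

rule 2 at point 5

Zone of each point (C = within 1σ̂, B = 1σ̂–2σ̂, A = 2σ̂–3σ̂, * = beyond 3σ̂; sign = side of CL): 1:+C, 2:+C, 3:+A, 4:-C, 5:+A, 6:-C, 7:-C, 8:+C, 9:+B, 10:+C
Rule 2 (two of three consecutive points beyond the same 2σ limit) is satisfied at point 5.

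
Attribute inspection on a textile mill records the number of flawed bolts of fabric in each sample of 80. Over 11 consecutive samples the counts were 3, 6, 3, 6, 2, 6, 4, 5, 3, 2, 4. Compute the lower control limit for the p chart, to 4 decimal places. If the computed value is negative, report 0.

0.0000

p̄ = Σdᵢ / (k·n) = 44 / (11 × 80) = 0.05000
LCL = p̄ − 3·√(p̄(1−p̄)/n) = 0.05000 − 3 × 0.02437 = -0.02310 → 0 (negative, so LCL = 0)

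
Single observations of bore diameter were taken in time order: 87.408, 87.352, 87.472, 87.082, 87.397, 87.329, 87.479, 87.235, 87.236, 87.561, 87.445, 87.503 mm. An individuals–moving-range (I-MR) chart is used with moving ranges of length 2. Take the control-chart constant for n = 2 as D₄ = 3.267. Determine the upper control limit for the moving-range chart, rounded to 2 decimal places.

Moving ranges: 0.056, 0.120, 0.390, 0.315, 0.068, 0.150, 0.244, 0.001, 0.325, 0.116, 0.058; M̄R̄ = 1.8430 / 11 = 0.1675
UCL_MR = D₄·M̄R̄ = 3.267 × 0.1675 = 0.5474

0.55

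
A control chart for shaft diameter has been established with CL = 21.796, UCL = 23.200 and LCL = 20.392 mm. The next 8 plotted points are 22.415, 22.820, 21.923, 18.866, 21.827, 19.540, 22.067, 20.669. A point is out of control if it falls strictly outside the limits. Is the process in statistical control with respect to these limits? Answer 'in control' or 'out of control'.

Compare each point to [20.392, 23.200]: sample 4 = 18.866 < LCL; sample 6 = 19.540 < LCL.

out of control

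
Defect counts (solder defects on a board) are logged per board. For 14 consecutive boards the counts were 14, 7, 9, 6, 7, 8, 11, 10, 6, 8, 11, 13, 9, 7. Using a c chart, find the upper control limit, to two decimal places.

18.00

c̄ = (14 + 7 + 9 + 6 + 7 + 8 + 11 + 10 + 6 + 8 + 11 + 13 + 9 + 7) / 14 = 126 / 14 = 9.0000
UCL = c̄ + 3√c̄ = 9.0000 + 3 × √9.0000 = 9.0000 + 3 × 3.0000 = 18.0000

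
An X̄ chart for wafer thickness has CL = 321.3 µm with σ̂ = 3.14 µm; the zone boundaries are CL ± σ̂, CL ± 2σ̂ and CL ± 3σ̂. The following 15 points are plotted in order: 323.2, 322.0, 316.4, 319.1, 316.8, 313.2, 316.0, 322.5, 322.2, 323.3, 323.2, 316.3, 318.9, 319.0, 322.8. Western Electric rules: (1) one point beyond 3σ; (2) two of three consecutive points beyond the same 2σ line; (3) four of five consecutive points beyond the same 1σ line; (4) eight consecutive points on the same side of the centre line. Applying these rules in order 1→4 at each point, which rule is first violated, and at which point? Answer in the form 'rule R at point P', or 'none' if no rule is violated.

rule 3 at point 7

Zone of each point (C = within 1σ̂, B = 1σ̂–2σ̂, A = 2σ̂–3σ̂, * = beyond 3σ̂; sign = side of CL): 1:+C, 2:+C, 3:-B, 4:-C, 5:-B, 6:-A, 7:-B, 8:+C, 9:+C, 10:+C, 11:+C, 12:-B, 13:-C, 14:-C, 15:+C
Rule 3 (four of five consecutive points beyond the same 1σ limit) is satisfied at point 7.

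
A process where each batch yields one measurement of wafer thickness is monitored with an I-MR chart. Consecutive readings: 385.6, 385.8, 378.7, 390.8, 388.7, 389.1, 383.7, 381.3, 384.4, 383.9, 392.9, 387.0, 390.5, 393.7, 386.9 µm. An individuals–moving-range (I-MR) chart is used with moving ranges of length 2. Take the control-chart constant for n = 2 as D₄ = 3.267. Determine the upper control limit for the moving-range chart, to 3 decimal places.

Moving ranges: 0.2, 7.1, 12.1, 2.1, 0.4, 5.4, 2.4, 3.1, 0.5, 9.0, 5.9, 3.5, 3.2, 6.8; M̄R̄ = 61.7000 / 14 = 4.4071
UCL_MR = D₄·M̄R̄ = 3.267 × 4.4071 = 14.3981

14.398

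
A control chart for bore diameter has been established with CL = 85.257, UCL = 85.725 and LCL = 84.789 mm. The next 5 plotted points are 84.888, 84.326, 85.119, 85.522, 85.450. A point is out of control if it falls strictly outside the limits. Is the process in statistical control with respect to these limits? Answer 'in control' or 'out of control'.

Compare each point to [84.789, 85.725]: sample 2 = 84.326 < LCL.

out of control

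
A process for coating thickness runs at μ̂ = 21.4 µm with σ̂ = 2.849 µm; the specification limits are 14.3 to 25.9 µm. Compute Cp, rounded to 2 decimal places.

0.68

Cp = (USL − LSL) / (6σ̂) = (25.9 − 14.3) / (6 × 2.849) = 11.6000 / 17.0940 = 0.6786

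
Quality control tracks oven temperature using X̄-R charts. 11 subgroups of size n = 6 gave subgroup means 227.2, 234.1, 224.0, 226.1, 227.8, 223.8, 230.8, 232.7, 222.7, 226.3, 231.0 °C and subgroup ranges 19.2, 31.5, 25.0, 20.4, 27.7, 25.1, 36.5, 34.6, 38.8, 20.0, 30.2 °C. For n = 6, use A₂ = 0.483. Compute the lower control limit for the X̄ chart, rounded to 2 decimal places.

X̄̄ = (227.2 + 234.1 + 224.0 + 226.1 + 227.8 + 223.8 + 230.8 + 232.7 + 222.7 + 226.3 + 231.0) / 11 = 2506.5000 / 11 = 227.8636
R̄ = (19.2 + 31.5 + 25.0 + 20.4 + 27.7 + 25.1 + 36.5 + 34.6 + 38.8 + 20.0 + 30.2) / 11 = 309.0000 / 11 = 28.0909
LCL = X̄̄ − A₂·R̄ = 227.8636 − 0.483 × 28.0909 = 214.2957

214.30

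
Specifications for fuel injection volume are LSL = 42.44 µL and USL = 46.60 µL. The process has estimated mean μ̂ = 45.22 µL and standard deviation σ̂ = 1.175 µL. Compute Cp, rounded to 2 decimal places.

Cp = (USL − LSL) / (6σ̂) = (46.60 − 42.44) / (6 × 1.175) = 4.1600 / 7.0500 = 0.5901

0.59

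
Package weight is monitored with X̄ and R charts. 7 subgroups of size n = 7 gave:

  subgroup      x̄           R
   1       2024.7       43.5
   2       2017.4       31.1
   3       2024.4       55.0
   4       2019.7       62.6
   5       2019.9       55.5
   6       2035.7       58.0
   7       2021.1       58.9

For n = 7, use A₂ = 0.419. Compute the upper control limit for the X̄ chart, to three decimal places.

X̄̄ = (2024.7 + 2017.4 + 2024.4 + 2019.7 + 2019.9 + 2035.7 + 2021.1) / 7 = 14162.9000 / 7 = 2023.2714
R̄ = (43.5 + 31.1 + 55.0 + 62.6 + 55.5 + 58.0 + 58.9) / 7 = 364.6000 / 7 = 52.0857
UCL = X̄̄ + A₂·R̄ = 2023.2714 + 0.419 × 52.0857 = 2045.0953

2045.095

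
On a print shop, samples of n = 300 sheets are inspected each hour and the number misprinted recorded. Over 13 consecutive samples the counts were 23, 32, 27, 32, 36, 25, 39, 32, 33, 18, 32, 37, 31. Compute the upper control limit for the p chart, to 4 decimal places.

0.1542

p̄ = Σdᵢ / (k·n) = 397 / (13 × 300) = 0.10179
UCL = p̄ + 3·√(p̄(1−p̄)/n) = 0.10179 + 3 × √(0.10179×0.89821/300) = 0.10179 + 3 × 0.01746 = 0.15417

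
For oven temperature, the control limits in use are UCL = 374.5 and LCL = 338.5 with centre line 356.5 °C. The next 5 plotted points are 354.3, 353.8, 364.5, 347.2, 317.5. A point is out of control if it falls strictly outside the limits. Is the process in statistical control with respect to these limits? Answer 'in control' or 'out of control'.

Compare each point to [338.5, 374.5]: sample 5 = 317.5 < LCL.

out of control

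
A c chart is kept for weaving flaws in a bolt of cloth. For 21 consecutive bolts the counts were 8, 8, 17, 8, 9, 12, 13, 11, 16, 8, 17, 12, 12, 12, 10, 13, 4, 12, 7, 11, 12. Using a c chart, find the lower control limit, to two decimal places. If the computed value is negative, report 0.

1.08

c̄ = (8 + 8 + 17 + 8 + 9 + 12 + 13 + 11 + 16 + 8 + 17 + 12 + 12 + 12 + 10 + 13 + 4 + 12 + 7 + 11 + 12) / 21 = 232 / 21 = 11.0476
LCL = c̄ − 3√c̄ = 11.0476 − 3 × 3.3238 = 1.0762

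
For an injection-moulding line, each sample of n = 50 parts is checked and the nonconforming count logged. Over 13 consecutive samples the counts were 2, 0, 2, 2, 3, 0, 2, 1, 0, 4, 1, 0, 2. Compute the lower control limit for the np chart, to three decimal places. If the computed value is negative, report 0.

p̄ = Σdᵢ / (k·n) = 19 / (13 × 50) = 0.02923
LCL = np̄ − 3·√(np̄(1−p̄)) = 1.4615 − 3 × 1.1911 = -2.1119 → 0 (negative, so LCL = 0)

0.000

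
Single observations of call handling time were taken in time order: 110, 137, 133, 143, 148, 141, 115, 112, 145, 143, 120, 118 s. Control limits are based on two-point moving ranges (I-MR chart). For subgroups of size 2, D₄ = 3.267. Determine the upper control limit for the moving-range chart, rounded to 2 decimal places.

42.17

Moving ranges: 27, 4, 10, 5, 7, 26, 3, 33, 2, 23, 2; M̄R̄ = 142.0000 / 11 = 12.9091
UCL_MR = D₄·M̄R̄ = 3.267 × 12.9091 = 42.1740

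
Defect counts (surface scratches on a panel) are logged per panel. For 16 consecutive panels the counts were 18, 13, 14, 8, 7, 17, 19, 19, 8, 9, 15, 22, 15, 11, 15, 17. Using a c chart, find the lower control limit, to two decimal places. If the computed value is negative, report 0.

c̄ = (18 + 13 + 14 + 8 + 7 + 17 + 19 + 19 + 8 + 9 + 15 + 22 + 15 + 11 + 15 + 17) / 16 = 227 / 16 = 14.1875
LCL = c̄ − 3√c̄ = 14.1875 − 3 × 3.7666 = 2.8876

2.89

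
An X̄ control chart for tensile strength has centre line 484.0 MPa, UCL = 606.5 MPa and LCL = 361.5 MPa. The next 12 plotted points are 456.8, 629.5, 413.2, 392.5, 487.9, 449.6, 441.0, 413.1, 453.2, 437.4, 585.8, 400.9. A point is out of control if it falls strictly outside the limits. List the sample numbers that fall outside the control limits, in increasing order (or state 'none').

2

Compare each point to [361.5, 606.5]: sample 2 = 629.5 > UCL.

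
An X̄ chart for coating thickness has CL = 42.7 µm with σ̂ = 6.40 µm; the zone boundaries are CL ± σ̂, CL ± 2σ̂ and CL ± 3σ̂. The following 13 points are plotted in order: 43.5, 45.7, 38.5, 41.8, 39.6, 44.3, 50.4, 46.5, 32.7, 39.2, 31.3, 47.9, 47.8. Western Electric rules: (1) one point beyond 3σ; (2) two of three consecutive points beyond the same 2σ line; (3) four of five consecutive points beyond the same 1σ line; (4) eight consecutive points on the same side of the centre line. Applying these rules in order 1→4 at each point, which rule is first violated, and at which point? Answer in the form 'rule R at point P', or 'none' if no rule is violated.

Zone of each point (C = within 1σ̂, B = 1σ̂–2σ̂, A = 2σ̂–3σ̂, * = beyond 3σ̂; sign = side of CL): 1:+C, 2:+C, 3:-C, 4:-C, 5:-C, 6:+C, 7:+B, 8:+C, 9:-B, 10:-C, 11:-B, 12:+C, 13:+C
No rule fires across all 13 points.

none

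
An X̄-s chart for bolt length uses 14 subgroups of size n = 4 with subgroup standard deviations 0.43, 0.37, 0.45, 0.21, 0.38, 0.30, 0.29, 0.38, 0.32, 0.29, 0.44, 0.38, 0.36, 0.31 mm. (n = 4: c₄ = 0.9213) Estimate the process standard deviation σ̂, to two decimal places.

0.38

s̄ = (0.43 + 0.37 + 0.45 + 0.21 + 0.38 + 0.30 + 0.29 + 0.38 + 0.32 + 0.29 + 0.44 + 0.38 + 0.36 + 0.31) / 14 = 0.3507
σ̂ = s̄ / c₄ = 0.3507 / 0.9213 = 0.3807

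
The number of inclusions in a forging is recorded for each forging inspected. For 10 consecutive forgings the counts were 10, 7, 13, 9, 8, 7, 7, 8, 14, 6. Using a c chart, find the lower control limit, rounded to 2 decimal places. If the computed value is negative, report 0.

0.00

c̄ = (10 + 7 + 13 + 9 + 8 + 7 + 7 + 8 + 14 + 6) / 10 = 89 / 10 = 8.9000
LCL = c̄ − 3√c̄ = 8.9000 − 3 × 2.9833 = -0.0499 → 0 (cannot be negative)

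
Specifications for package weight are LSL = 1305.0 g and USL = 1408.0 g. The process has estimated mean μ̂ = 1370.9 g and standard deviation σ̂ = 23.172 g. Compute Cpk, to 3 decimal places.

Cpu = (USL − μ̂) / (3σ̂) = (1408.0 − 1370.9) / (3 × 23.172) = 0.5337; Cpl = (μ̂ − LSL) / (3σ̂) = (1370.9 − 1305.0) / (3 × 23.172) = 0.9480; Cpk = min(Cpu, Cpl) = 0.5337

0.534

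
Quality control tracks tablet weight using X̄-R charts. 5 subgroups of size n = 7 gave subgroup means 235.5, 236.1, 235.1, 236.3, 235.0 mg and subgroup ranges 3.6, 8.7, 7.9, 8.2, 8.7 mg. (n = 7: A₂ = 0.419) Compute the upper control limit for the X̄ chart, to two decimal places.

238.71

X̄̄ = (235.5 + 236.1 + 235.1 + 236.3 + 235.0) / 5 = 1178.0000 / 5 = 235.6000
R̄ = (3.6 + 8.7 + 7.9 + 8.2 + 8.7) / 5 = 37.1000 / 5 = 7.4200
UCL = X̄̄ + A₂·R̄ = 235.6000 + 0.419 × 7.4200 = 238.7090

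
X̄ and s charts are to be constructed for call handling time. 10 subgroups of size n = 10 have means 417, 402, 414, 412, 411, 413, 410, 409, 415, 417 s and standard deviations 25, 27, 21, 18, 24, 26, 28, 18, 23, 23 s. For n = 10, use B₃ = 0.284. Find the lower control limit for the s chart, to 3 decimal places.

6.617

s̄ = (25 + 27 + 21 + 18 + 24 + 26 + 28 + 18 + 23 + 23) / 10 = 23.3000
LCL_s = B₃·s̄ = 0.284 × 23.3000 = 6.6172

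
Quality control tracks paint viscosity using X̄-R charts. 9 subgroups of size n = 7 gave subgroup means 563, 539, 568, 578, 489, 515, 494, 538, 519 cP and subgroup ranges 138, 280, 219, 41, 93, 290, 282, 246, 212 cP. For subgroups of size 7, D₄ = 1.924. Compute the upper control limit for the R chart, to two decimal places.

R̄ = (138 + 280 + 219 + 41 + 93 + 290 + 282 + 246 + 212) / 9 = 1801.0000 / 9 = 200.1111
UCL_R = D₄·R̄ = 1.924 × 200.1111 = 385.0138

385.01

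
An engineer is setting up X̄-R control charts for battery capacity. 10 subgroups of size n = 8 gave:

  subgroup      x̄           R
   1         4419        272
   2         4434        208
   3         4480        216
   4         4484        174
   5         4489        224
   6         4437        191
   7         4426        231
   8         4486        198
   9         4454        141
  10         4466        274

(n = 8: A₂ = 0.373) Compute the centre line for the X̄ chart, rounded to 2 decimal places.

X̄̄ = (4419 + 4434 + 4480 + 4484 + 4489 + 4437 + 4426 + 4486 + 4454 + 4466) / 10 = 44575.0000 / 10 = 4457.5000
CL = X̄̄ = 4457.5000

4457.50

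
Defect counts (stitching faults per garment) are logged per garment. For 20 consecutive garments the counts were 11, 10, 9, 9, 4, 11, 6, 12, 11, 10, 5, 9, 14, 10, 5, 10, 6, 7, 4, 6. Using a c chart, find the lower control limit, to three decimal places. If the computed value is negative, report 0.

c̄ = (11 + 10 + 9 + 9 + 4 + 11 + 6 + 12 + 11 + 10 + 5 + 9 + 14 + 10 + 5 + 10 + 6 + 7 + 4 + 6) / 20 = 169 / 20 = 8.4500
LCL = c̄ − 3√c̄ = 8.4500 − 3 × 2.9069 = -0.2707 → 0 (cannot be negative)

0.000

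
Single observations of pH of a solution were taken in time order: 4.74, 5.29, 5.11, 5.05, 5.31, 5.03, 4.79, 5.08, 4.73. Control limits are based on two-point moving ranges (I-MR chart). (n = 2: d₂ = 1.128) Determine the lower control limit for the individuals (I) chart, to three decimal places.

4.280

X̄ = (4.74 + 5.29 + 5.11 + 5.05 + 5.31 + 5.03 + 4.79 + 5.08 + 4.73) / 9 = 5.0144
Moving ranges: 0.55, 0.18, 0.06, 0.26, 0.28, 0.24, 0.29, 0.35; M̄R̄ = 2.2100 / 8 = 0.2762
LCL = X̄ − 3·M̄R̄/d₂ = 5.0144 − 3 × 0.2762 / 1.128 = 4.2797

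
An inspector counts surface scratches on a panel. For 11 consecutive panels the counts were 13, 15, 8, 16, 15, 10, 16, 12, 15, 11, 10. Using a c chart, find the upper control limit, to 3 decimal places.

c̄ = (13 + 15 + 8 + 16 + 15 + 10 + 16 + 12 + 15 + 11 + 10) / 11 = 141 / 11 = 12.8182
UCL = c̄ + 3√c̄ = 12.8182 + 3 × √12.8182 = 12.8182 + 3 × 3.5802 = 23.5589

23.559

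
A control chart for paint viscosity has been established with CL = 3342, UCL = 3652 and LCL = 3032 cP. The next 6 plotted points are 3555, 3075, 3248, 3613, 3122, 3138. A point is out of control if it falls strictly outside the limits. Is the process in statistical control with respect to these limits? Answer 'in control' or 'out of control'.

in control

All 6 points lie within [3032, 3652].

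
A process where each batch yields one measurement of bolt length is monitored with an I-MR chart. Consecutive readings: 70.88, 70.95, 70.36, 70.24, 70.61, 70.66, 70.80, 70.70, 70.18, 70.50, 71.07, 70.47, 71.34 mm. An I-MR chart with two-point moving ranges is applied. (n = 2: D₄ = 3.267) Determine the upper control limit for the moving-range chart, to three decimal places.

Moving ranges: 0.07, 0.59, 0.12, 0.37, 0.05, 0.14, 0.10, 0.52, 0.32, 0.57, 0.60, 0.87; M̄R̄ = 4.3200 / 12 = 0.3600
UCL_MR = D₄·M̄R̄ = 3.267 × 0.3600 = 1.1761

1.176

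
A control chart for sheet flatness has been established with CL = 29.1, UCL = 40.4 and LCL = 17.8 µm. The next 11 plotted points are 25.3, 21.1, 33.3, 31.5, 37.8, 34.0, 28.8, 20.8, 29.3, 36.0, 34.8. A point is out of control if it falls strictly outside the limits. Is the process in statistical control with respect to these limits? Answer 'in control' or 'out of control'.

All 11 points lie within [17.8, 40.4].

in control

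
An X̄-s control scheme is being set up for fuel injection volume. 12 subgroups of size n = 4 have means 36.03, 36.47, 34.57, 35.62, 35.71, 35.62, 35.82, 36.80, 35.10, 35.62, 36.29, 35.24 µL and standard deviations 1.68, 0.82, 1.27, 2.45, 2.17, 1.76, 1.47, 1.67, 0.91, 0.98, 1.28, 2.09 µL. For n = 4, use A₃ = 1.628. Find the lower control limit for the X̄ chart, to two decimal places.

X̄̄ = (36.03 + 36.47 + 34.57 + 35.62 + 35.71 + 35.62 + 35.82 + 36.80 + 35.10 + 35.62 + 36.29 + 35.24) / 12 = 35.7408
s̄ = (1.68 + 0.82 + 1.27 + 2.45 + 2.17 + 1.76 + 1.47 + 1.67 + 0.91 + 0.98 + 1.28 + 2.09) / 12 = 1.5458
LCL = X̄̄ − A₃·s̄ = 35.7408 − 1.628 × 1.5458 = 33.2242

33.22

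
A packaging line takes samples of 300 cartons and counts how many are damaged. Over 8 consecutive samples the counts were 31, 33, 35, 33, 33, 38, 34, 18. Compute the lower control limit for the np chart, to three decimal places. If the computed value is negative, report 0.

15.863

p̄ = Σdᵢ / (k·n) = 255 / (8 × 300) = 0.10625
LCL = np̄ − 3·√(np̄(1−p̄)) = 31.8750 − 3 × 5.3374 = 15.8627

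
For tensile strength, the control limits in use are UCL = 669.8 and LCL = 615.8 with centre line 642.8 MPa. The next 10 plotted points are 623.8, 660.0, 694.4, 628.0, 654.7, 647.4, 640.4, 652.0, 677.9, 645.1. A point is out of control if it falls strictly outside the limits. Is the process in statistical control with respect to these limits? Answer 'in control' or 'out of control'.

out of control

Compare each point to [615.8, 669.8]: sample 3 = 694.4 > UCL; sample 9 = 677.9 > UCL.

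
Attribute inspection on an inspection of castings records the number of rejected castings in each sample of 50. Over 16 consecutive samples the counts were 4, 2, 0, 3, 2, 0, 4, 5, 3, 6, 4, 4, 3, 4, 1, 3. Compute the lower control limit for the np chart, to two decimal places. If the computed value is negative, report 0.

0.00

p̄ = Σdᵢ / (k·n) = 48 / (16 × 50) = 0.06000
LCL = np̄ − 3·√(np̄(1−p̄)) = 3.0000 − 3 × 1.6793 = -2.0379 → 0 (negative, so LCL = 0)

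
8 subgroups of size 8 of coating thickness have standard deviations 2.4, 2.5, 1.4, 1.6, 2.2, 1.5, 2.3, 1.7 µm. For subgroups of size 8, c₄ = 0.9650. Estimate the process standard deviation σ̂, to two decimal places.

s̄ = (2.4 + 2.5 + 1.4 + 1.6 + 2.2 + 1.5 + 2.3 + 1.7) / 8 = 1.9500
σ̂ = s̄ / c₄ = 1.9500 / 0.9650 = 2.0207

2.02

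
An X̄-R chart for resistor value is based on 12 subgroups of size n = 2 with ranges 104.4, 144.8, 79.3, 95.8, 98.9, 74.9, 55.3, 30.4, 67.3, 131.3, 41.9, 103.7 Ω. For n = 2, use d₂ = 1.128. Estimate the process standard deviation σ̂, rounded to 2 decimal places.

R̄ = (104.4 + 144.8 + 79.3 + 95.8 + 98.9 + 74.9 + 55.3 + 30.4 + 67.3 + 131.3 + 41.9 + 103.7) / 12 = 85.6667
σ̂ = R̄ / d₂ = 85.6667 / 1.128 = 75.9456

75.95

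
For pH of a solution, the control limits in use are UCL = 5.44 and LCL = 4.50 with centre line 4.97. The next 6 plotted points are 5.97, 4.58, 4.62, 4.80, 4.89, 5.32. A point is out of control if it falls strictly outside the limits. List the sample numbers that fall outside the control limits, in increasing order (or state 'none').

Compare each point to [4.50, 5.44]: sample 1 = 5.97 > UCL.

1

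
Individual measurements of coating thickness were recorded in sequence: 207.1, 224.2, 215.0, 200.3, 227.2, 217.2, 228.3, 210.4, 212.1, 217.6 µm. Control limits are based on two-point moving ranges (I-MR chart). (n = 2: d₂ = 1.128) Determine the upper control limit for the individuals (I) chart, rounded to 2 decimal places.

249.66

X̄ = (207.1 + 224.2 + 215.0 + 200.3 + 227.2 + 217.2 + 228.3 + 210.4 + 212.1 + 217.6) / 10 = 215.9400
Moving ranges: 17.1, 9.2, 14.7, 26.9, 10.0, 11.1, 17.9, 1.7, 5.5; M̄R̄ = 114.1000 / 9 = 12.6778
UCL = X̄ + 3·M̄R̄/d₂ = 215.9400 + 3 × 12.6778 / 1.128 = 249.6575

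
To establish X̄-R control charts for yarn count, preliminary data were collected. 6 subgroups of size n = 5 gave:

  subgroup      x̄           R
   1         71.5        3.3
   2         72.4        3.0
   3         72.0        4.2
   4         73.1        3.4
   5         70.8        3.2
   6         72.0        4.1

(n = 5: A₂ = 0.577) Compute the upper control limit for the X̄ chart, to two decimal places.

74.01

X̄̄ = (71.5 + 72.4 + 72.0 + 73.1 + 70.8 + 72.0) / 6 = 431.8000 / 6 = 71.9667
R̄ = (3.3 + 3.0 + 4.2 + 3.4 + 3.2 + 4.1) / 6 = 21.2000 / 6 = 3.5333
UCL = X̄̄ + A₂·R̄ = 71.9667 + 0.577 × 3.5333 = 74.0054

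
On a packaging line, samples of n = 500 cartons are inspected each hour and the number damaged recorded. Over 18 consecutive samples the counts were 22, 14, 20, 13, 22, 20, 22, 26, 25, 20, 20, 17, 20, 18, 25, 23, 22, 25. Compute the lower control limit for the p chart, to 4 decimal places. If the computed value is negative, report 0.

0.0148

p̄ = Σdᵢ / (k·n) = 374 / (18 × 500) = 0.04156
LCL = p̄ − 3·√(p̄(1−p̄)/n) = 0.04156 − 3 × 0.00893 = 0.01478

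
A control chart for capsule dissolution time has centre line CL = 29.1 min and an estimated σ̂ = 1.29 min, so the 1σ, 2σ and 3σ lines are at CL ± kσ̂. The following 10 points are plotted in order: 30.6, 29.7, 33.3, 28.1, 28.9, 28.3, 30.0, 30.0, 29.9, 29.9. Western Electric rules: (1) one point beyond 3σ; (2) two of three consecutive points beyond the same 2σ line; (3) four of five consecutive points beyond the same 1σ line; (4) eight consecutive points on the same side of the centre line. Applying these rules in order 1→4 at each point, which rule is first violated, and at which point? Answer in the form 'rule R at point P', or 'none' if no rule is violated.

rule 1 at point 3

Zone of each point (C = within 1σ̂, B = 1σ̂–2σ̂, A = 2σ̂–3σ̂, * = beyond 3σ̂; sign = side of CL): 1:+B, 2:+C, 3:+*, 4:-C, 5:-C, 6:-C, 7:+C, 8:+C, 9:+C, 10:+C
Rule 1 (one point beyond the 3σ limits) is satisfied at point 3.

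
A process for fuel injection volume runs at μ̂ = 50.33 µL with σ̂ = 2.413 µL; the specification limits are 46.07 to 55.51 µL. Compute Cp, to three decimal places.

0.652

Cp = (USL − LSL) / (6σ̂) = (55.51 − 46.07) / (6 × 2.413) = 9.4400 / 14.4780 = 0.6520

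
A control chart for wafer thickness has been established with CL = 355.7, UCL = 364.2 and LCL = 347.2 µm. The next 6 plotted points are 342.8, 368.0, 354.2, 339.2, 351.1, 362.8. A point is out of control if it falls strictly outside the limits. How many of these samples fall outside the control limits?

Compare each point to [347.2, 364.2]: sample 1 = 342.8 < LCL; sample 2 = 368.0 > UCL; sample 4 = 339.2 < LCL.

3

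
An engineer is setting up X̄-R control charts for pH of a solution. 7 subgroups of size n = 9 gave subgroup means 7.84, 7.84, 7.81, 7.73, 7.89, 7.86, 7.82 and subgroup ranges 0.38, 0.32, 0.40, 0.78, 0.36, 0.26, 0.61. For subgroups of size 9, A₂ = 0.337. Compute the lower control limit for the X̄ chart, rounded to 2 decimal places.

X̄̄ = (7.84 + 7.84 + 7.81 + 7.73 + 7.89 + 7.86 + 7.82) / 7 = 54.7900 / 7 = 7.8271
R̄ = (0.38 + 0.32 + 0.40 + 0.78 + 0.36 + 0.26 + 0.61) / 7 = 3.1100 / 7 = 0.4443
LCL = X̄̄ − A₂·R̄ = 7.8271 − 0.337 × 0.4443 = 7.6774

7.68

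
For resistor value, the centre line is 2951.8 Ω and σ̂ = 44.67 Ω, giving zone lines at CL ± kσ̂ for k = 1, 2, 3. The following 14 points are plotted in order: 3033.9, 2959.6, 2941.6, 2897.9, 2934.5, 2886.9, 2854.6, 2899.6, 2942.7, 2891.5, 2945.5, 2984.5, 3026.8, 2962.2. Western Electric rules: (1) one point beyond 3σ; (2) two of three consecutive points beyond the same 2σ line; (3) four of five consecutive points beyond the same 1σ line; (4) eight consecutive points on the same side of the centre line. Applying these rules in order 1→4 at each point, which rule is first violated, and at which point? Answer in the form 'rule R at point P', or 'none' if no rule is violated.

Zone of each point (C = within 1σ̂, B = 1σ̂–2σ̂, A = 2σ̂–3σ̂, * = beyond 3σ̂; sign = side of CL): 1:+B, 2:+C, 3:-C, 4:-B, 5:-C, 6:-B, 7:-A, 8:-B, 9:-C, 10:-B, 11:-C, 12:+C, 13:+B, 14:+C
Rule 3 (four of five consecutive points beyond the same 1σ limit) is satisfied at point 8.

rule 3 at point 8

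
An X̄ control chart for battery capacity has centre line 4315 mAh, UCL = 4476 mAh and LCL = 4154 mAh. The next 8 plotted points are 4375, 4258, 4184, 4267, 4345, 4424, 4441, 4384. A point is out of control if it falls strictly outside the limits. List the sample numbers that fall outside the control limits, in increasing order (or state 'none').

All 8 points lie within [4154, 4476].

none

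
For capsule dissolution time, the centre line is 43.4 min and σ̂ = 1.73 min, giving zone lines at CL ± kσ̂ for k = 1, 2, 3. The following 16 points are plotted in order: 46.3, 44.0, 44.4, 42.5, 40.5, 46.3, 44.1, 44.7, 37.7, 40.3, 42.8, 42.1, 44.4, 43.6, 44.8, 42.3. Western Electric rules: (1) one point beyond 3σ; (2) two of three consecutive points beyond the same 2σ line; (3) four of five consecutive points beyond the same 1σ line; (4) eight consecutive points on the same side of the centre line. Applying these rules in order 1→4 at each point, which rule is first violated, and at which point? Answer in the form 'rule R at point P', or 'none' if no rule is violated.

rule 1 at point 9

Zone of each point (C = within 1σ̂, B = 1σ̂–2σ̂, A = 2σ̂–3σ̂, * = beyond 3σ̂; sign = side of CL): 1:+B, 2:+C, 3:+C, 4:-C, 5:-B, 6:+B, 7:+C, 8:+C, 9:-*, 10:-B, 11:-C, 12:-C, 13:+C, 14:+C, 15:+C, 16:-C
Rule 1 (one point beyond the 3σ limits) is satisfied at point 9.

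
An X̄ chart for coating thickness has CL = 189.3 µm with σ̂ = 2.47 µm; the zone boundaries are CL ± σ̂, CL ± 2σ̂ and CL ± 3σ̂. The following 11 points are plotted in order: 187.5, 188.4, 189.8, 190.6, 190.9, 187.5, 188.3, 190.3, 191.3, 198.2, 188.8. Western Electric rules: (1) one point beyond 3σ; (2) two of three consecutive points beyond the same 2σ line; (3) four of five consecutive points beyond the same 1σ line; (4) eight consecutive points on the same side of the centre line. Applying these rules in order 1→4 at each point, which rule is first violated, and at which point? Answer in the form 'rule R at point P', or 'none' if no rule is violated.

Zone of each point (C = within 1σ̂, B = 1σ̂–2σ̂, A = 2σ̂–3σ̂, * = beyond 3σ̂; sign = side of CL): 1:-C, 2:-C, 3:+C, 4:+C, 5:+C, 6:-C, 7:-C, 8:+C, 9:+C, 10:+*, 11:-C
Rule 1 (one point beyond the 3σ limits) is satisfied at point 10.

rule 1 at point 10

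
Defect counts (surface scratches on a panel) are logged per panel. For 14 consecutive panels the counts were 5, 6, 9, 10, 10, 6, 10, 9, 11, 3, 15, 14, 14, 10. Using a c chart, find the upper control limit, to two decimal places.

c̄ = (5 + 6 + 9 + 10 + 10 + 6 + 10 + 9 + 11 + 3 + 15 + 14 + 14 + 10) / 14 = 132 / 14 = 9.4286
UCL = c̄ + 3√c̄ = 9.4286 + 3 × √9.4286 = 9.4286 + 3 × 3.0706 = 18.6404

18.64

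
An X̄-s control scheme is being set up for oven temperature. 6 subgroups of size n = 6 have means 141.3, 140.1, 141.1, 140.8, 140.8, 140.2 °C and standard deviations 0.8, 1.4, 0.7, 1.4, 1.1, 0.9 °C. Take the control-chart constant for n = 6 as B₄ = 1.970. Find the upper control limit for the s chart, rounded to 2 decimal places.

s̄ = (0.8 + 1.4 + 0.7 + 1.4 + 1.1 + 0.9) / 6 = 1.0500
UCL_s = B₄·s̄ = 1.970 × 1.0500 = 2.0685

2.07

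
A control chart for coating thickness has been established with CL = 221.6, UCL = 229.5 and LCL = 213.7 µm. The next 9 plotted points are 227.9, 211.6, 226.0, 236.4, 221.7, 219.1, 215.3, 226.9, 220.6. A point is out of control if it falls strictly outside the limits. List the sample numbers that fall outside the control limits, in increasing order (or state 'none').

Compare each point to [213.7, 229.5]: sample 2 = 211.6 < LCL; sample 4 = 236.4 > UCL.

2, 4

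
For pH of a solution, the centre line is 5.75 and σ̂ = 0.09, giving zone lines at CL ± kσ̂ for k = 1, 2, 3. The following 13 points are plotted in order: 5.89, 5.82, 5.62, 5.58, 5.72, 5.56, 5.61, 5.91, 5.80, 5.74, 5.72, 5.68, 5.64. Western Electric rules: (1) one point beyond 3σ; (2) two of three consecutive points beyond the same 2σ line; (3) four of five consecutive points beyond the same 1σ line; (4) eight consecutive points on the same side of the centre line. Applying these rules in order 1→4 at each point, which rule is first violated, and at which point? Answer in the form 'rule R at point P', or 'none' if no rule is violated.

Zone of each point (C = within 1σ̂, B = 1σ̂–2σ̂, A = 2σ̂–3σ̂, * = beyond 3σ̂; sign = side of CL): 1:+B, 2:+C, 3:-B, 4:-B, 5:-C, 6:-A, 7:-B, 8:+B, 9:+C, 10:-C, 11:-C, 12:-C, 13:-B
Rule 3 (four of five consecutive points beyond the same 1σ limit) is satisfied at point 7.

rule 3 at point 7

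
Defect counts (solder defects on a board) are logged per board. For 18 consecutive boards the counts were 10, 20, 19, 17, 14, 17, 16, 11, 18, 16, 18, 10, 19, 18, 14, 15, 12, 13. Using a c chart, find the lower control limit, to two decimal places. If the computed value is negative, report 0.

c̄ = (10 + 20 + 19 + 17 + 14 + 17 + 16 + 11 + 18 + 16 + 18 + 10 + 19 + 18 + 14 + 15 + 12 + 13) / 18 = 277 / 18 = 15.3889
LCL = c̄ − 3√c̄ = 15.3889 − 3 × 3.9229 = 3.6203

3.62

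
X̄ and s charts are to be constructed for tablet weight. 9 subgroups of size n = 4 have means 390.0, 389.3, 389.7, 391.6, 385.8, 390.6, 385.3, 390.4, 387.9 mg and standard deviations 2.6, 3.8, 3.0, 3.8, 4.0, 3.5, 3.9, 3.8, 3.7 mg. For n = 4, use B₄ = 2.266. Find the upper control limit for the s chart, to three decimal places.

s̄ = (2.6 + 3.8 + 3.0 + 3.8 + 4.0 + 3.5 + 3.9 + 3.8 + 3.7) / 9 = 3.5667
UCL_s = B₄·s̄ = 2.266 × 3.5667 = 8.0821

8.082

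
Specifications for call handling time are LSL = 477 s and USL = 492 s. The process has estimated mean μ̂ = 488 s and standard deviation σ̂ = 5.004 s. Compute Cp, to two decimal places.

Cp = (USL − LSL) / (6σ̂) = (492 − 477) / (6 × 5.004) = 15.0000 / 30.0240 = 0.4996

0.50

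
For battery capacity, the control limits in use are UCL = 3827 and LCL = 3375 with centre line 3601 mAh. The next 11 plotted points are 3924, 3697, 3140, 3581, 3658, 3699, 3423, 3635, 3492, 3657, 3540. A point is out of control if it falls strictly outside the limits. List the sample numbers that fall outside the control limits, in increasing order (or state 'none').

1, 3

Compare each point to [3375, 3827]: sample 1 = 3924 > UCL; sample 3 = 3140 < LCL.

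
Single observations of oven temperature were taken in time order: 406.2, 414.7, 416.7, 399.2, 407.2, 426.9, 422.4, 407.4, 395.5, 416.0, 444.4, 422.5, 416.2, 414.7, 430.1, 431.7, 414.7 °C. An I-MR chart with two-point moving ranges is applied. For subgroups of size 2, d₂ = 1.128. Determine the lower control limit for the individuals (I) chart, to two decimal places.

383.66

X̄ = (406.2 + 414.7 + 416.7 + 399.2 + 407.2 + 426.9 + 422.4 + 407.4 + 395.5 + 416.0 + 444.4 + 422.5 + 416.2 + 414.7 + 430.1 + 431.7 + 414.7) / 17 = 416.8529
Moving ranges: 8.5, 2.0, 17.5, 8.0, 19.7, 4.5, 15.0, 11.9, 20.5, 28.4, 21.9, 6.3, 1.5, 15.4, 1.6, 17.0; M̄R̄ = 199.7000 / 16 = 12.4812
LCL = X̄ − 3·M̄R̄/d₂ = 416.8529 − 3 × 12.4812 / 1.128 = 383.6581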